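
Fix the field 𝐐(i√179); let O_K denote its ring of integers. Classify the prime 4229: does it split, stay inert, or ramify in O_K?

Since -179 ≡ 1 mod 4, the ring of integers is ℤ[(1+√-179)/2] with discriminant -179.
4229 ∤ -179, so 4229 is unramified.
Euler's criterion: (-179)^2114 mod 4229 = 4228. Thus (-179|4229) = -1.
d is a non-residue mod p, hence 4229 remains inert in O_K.

p is inert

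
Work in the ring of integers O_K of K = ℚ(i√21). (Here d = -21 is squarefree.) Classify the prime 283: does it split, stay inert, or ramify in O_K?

split

-21 mod 4 = 3, hence disc K = 4·(-21) = -84 and O_K = ℤ[√-21].
283 ∤ -84, so 283 is unramified.
Legendre symbol by Euler's criterion: (-21/283) ≡ (-21)^141 ≡ 1 (mod 283), i.e. (-21/283) = 1.
Legendre symbol 1 ⇒ 283 is split.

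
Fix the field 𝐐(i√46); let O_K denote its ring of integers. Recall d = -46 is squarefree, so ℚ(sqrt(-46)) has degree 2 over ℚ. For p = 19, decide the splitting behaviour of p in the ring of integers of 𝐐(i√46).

splits completely

-46 mod 4 = 2, hence disc K = 4·(-46) = -184 and O_K = ℤ[√-46].
Since gcd(19, -184) = 1 the prime 19 does not ramify.
Compute (-46/19) via Euler: 11^((19-1)/2) mod 19 = 1, so (-46/19) = 1.
d is a quadratic residue mod p, hence 19 splits in O_K.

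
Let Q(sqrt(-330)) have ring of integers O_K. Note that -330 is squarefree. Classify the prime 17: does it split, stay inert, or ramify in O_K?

Since -330 ≢ 1 mod 4, the ring of integers is ℤ[√-330] with discriminant 4·(-330) = -1320.
Since gcd(17, -1320) = 1 the prime 17 does not ramify.
Legendre symbol by Euler's criterion: (-330/17) ≡ (-330)^8 ≡ 16 (mod 17), i.e. (-330/17) = -1.
d is a non-residue mod p, hence 17 remains inert in O_K.

p is inert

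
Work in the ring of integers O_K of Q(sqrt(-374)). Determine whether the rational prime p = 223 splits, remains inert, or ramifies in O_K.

Since -374 ≢ 1 mod 4, the ring of integers is ℤ[√-374] with discriminant 4·(-374) = -1496.
223 ∤ -1496, so 223 is unramified.
(-374/223) = 72^111 mod 223 = 1, giving Legendre symbol 1.
Legendre symbol 1 ⇒ 223 is split.

223 splits in O_K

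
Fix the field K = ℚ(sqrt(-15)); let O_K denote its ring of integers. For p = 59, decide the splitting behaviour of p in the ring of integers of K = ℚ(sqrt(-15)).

59 remains inert

d = -15 ≡ 1 (mod 4), so O_K = ℤ[(1+√-15)/2] and disc(K) = d = -15.
59 ∤ -15, so 59 is unramified.
Euler's criterion: (-15)^29 mod 59 = 58. Thus (-15|59) = -1.
d is a non-residue mod p, hence 59 remains inert in O_K.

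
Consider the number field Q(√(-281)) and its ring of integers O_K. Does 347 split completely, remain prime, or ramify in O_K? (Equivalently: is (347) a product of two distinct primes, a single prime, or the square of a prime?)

remains prime (inert)

Since -281 ≢ 1 mod 4, the ring of integers is ℤ[√-281] with discriminant 4·(-281) = -1124.
Since gcd(347, -1124) = 1 the prime 347 does not ramify.
Compute (-281/347) via Euler: 66^((347-1)/2) mod 347 = 346, so (-281/347) = -1.
Legendre symbol -1 ⇒ 347 is inert.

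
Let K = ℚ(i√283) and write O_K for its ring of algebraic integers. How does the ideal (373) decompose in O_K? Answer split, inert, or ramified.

splits completely

Since -283 ≡ 1 mod 4, the ring of integers is ℤ[(1+√-283)/2] with discriminant -283.
Since gcd(373, -283) = 1 the prime 373 does not ramify.
(-283/373) = 90^186 mod 373 = 1, giving Legendre symbol 1.
d is a quadratic residue mod p, hence 373 splits in O_K.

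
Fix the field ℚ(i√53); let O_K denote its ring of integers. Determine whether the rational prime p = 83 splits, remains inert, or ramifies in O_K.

splits completely

d = -53 ≡ 3 (mod 4), so O_K = ℤ[√-53] and disc(K) = 4d = -212.
83 ∤ -212, so 83 is unramified.
(-53/83) = 30^41 mod 83 = 1, giving Legendre symbol 1.
(-53/83) = 1, so 83 splits.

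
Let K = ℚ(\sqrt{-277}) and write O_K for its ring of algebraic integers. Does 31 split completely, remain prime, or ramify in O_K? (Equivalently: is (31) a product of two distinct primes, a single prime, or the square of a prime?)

-277 mod 4 = 3, hence disc K = 4·(-277) = -1108 and O_K = ℤ[√-277].
disc(K) = -1108 is not divisible by 31; 31 is unramified.
Legendre symbol by Euler's criterion: (-277/31) ≡ (-277)^15 ≡ 1 (mod 31), i.e. (-277/31) = 1.
(-277/31) = 1, so 31 splits.

p splits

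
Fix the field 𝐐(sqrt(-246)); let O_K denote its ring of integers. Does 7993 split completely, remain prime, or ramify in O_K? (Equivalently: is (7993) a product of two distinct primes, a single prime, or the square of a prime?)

p splits

Since -246 ≢ 1 mod 4, the ring of integers is ℤ[√-246] with discriminant 4·(-246) = -984.
Since gcd(7993, -984) = 1 the prime 7993 does not ramify.
Legendre symbol by Euler's criterion: (-246/7993) ≡ (-246)^3996 ≡ 1 (mod 7993), i.e. (-246/7993) = 1.
Legendre symbol 1 ⇒ 7993 is split.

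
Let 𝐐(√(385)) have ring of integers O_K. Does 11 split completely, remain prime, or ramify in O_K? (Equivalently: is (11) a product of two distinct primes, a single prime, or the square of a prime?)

Since 385 ≡ 1 mod 4, the ring of integers is ℤ[(1+√385)/2] with discriminant 385.
Ramification test: 11 | 385. The prime 11 ramifies in K.

ramified — (11) = 𝔭²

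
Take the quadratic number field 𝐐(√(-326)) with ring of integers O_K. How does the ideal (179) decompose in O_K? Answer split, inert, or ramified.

-326 mod 4 = 2, hence disc K = 4·(-326) = -1304 and O_K = ℤ[√-326].
disc(K) = -1304 is not divisible by 179; 179 is unramified.
Compute (-326/179) via Euler: 32^((179-1)/2) mod 179 = 178, so (-326/179) = -1.
(-326/179) = -1, so 179 is inert.

inert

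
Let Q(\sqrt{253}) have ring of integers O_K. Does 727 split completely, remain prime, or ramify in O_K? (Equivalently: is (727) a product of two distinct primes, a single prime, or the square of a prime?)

d = 253 ≡ 1 (mod 4), so O_K = ℤ[(1+√253)/2] and disc(K) = d = 253.
disc(K) = 253 is not divisible by 727; 727 is unramified.
Compute (253/727) via Euler: 253^((727-1)/2) mod 727 = 726, so (253/727) = -1.
(253/727) = -1, so 727 is inert.

727 remains inert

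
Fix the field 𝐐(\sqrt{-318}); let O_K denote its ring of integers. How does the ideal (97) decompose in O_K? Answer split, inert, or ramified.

splits completely

d = -318 ≡ 2 (mod 4), so O_K = ℤ[√-318] and disc(K) = 4d = -1272.
disc(K) = -1272 is not divisible by 97; 97 is unramified.
Compute (-318/97) via Euler: 70^((97-1)/2) mod 97 = 1, so (-318/97) = 1.
d is a quadratic residue mod p, hence 97 splits in O_K.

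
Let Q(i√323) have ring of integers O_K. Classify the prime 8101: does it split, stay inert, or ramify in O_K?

-323 mod 4 = 1, hence disc K = -323 and O_K = ℤ[(1+√-323)/2].
Since gcd(8101, -323) = 1 the prime 8101 does not ramify.
Euler's criterion: (-323)^4050 mod 8101 = 1. Thus (-323|8101) = 1.
Legendre symbol 1 ⇒ 8101 is split.

p splits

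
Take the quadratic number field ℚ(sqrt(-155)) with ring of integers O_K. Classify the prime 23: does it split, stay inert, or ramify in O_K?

23 splits in O_K

d = -155 ≡ 1 (mod 4), so O_K = ℤ[(1+√-155)/2] and disc(K) = d = -155.
disc(K) = -155 is not divisible by 23; 23 is unramified.
Compute (-155/23) via Euler: 6^((23-1)/2) mod 23 = 1, so (-155/23) = 1.
(-155/23) = 1, so 23 splits.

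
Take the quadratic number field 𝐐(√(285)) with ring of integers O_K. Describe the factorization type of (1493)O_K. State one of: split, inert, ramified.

Since 285 ≡ 1 mod 4, the ring of integers is ℤ[(1+√285)/2] with discriminant 285.
Since gcd(1493, 285) = 1 the prime 1493 does not ramify.
Legendre symbol by Euler's criterion: (285/1493) ≡ 285^746 ≡ 1 (mod 1493), i.e. (285/1493) = 1.
(285/1493) = 1, so 1493 splits.

splits completely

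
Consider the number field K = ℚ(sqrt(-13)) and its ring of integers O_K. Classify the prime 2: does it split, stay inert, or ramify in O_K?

Since -13 ≢ 1 mod 4, the ring of integers is ℤ[√-13] with discriminant 4·(-13) = -52.
disc(K) = -52 = 2·(-26), so p = 2 is ramified.

ramifies in O_K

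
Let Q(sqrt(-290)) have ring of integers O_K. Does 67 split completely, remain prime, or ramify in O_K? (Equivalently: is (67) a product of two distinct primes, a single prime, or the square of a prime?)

-290 mod 4 = 2, hence disc K = 4·(-290) = -1160 and O_K = ℤ[√-290].
Since gcd(67, -1160) = 1 the prime 67 does not ramify.
Compute (-290/67) via Euler: 45^((67-1)/2) mod 67 = 66, so (-290/67) = -1.
d is a non-residue mod p, hence 67 remains inert in O_K.

67 remains inert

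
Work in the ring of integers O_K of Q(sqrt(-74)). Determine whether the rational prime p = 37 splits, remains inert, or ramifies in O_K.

Since -74 ≢ 1 mod 4, the ring of integers is ℤ[√-74] with discriminant 4·(-74) = -296.
37 divides disc(K) = -296, so 37 ramifies.

p ramifies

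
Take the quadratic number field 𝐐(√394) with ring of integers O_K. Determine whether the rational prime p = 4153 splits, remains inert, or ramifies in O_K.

4153 splits in O_K

394 mod 4 = 2, hence disc K = 4·394 = 1576 and O_K = ℤ[√394].
Since gcd(4153, 1576) = 1 the prime 4153 does not ramify.
Compute (394/4153) via Euler: 394^((4153-1)/2) mod 4153 = 1, so (394/4153) = 1.
Legendre symbol 1 ⇒ 4153 is split.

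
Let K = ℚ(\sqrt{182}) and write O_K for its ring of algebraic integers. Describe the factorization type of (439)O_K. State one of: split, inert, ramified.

split

d = 182 ≡ 2 (mod 4), so O_K = ℤ[√182] and disc(K) = 4d = 728.
Since gcd(439, 728) = 1 the prime 439 does not ramify.
Compute (182/439) via Euler: 182^((439-1)/2) mod 439 = 1, so (182/439) = 1.
(182/439) = 1, so 439 splits.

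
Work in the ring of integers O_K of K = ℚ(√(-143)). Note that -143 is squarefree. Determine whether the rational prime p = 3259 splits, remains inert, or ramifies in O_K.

p splits

-143 mod 4 = 1, hence disc K = -143 and O_K = ℤ[(1+√-143)/2].
disc(K) = -143 is not divisible by 3259; 3259 is unramified.
(-143/3259) = 3116^1629 mod 3259 = 1, giving Legendre symbol 1.
d is a quadratic residue mod p, hence 3259 splits in O_K.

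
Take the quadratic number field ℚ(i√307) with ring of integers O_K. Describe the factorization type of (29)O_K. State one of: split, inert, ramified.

remains prime (inert)

d = -307 ≡ 1 (mod 4), so O_K = ℤ[(1+√-307)/2] and disc(K) = d = -307.
Since gcd(29, -307) = 1 the prime 29 does not ramify.
Euler's criterion: (-307)^14 mod 29 = 28. Thus (-307|29) = -1.
(-307/29) = -1, so 29 is inert.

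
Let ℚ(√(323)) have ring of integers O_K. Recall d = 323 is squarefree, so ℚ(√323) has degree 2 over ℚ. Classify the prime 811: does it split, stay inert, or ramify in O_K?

remains prime (inert)

d = 323 ≡ 3 (mod 4), so O_K = ℤ[√323] and disc(K) = 4d = 1292.
disc(K) = 1292 is not divisible by 811; 811 is unramified.
(323/811) = 323^405 mod 811 = 810, giving Legendre symbol -1.
Legendre symbol -1 ⇒ 811 is inert.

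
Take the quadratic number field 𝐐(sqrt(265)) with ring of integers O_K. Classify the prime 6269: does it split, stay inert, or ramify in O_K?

split

d = 265 ≡ 1 (mod 4), so O_K = ℤ[(1+√265)/2] and disc(K) = d = 265.
disc(K) = 265 is not divisible by 6269; 6269 is unramified.
(265/6269) = 265^3134 mod 6269 = 1, giving Legendre symbol 1.
Legendre symbol 1 ⇒ 6269 is split.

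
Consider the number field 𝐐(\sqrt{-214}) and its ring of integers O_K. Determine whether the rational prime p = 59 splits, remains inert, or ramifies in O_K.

split — (59) = 𝔭₁𝔭₂ with 𝔭₁ ≠ 𝔭₂

-214 mod 4 = 2, hence disc K = 4·(-214) = -856 and O_K = ℤ[√-214].
disc(K) = -856 is not divisible by 59; 59 is unramified.
Legendre symbol by Euler's criterion: (-214/59) ≡ (-214)^29 ≡ 1 (mod 59), i.e. (-214/59) = 1.
d is a quadratic residue mod p, hence 59 splits in O_K.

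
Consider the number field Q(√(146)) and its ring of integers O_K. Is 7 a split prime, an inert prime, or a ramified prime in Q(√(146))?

d = 146 ≡ 2 (mod 4), so O_K = ℤ[√146] and disc(K) = 4d = 584.
7 ∤ 584, so 7 is unramified.
(146/7) = 6^3 mod 7 = 6, giving Legendre symbol -1.
d is a non-residue mod p, hence 7 remains inert in O_K.

7 remains inert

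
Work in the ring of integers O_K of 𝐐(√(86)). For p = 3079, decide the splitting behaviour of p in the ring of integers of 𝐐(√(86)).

Since 86 ≢ 1 mod 4, the ring of integers is ℤ[√86] with discriminant 4·86 = 344.
Since gcd(3079, 344) = 1 the prime 3079 does not ramify.
Legendre symbol by Euler's criterion: (86/3079) ≡ 86^1539 ≡ 1 (mod 3079), i.e. (86/3079) = 1.
Legendre symbol 1 ⇒ 3079 is split.

split — (3079) = 𝔭₁𝔭₂ with 𝔭₁ ≠ 𝔭₂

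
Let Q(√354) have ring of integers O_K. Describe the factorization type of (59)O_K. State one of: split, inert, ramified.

354 mod 4 = 2, hence disc K = 4·354 = 1416 and O_K = ℤ[√354].
59 divides disc(K) = 1416, so 59 ramifies.

ramified — (59) = 𝔭²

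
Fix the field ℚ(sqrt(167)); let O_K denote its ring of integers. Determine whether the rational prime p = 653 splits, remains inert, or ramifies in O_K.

d = 167 ≡ 3 (mod 4), so O_K = ℤ[√167] and disc(K) = 4d = 668.
disc(K) = 668 is not divisible by 653; 653 is unramified.
Euler's criterion: 167^326 mod 653 = 1. Thus (167|653) = 1.
d is a quadratic residue mod p, hence 653 splits in O_K.

split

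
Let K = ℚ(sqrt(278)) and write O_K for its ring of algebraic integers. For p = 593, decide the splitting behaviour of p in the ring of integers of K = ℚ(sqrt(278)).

d = 278 ≡ 2 (mod 4), so O_K = ℤ[√278] and disc(K) = 4d = 1112.
disc(K) = 1112 is not divisible by 593; 593 is unramified.
(278/593) = 278^296 mod 593 = 1, giving Legendre symbol 1.
d is a quadratic residue mod p, hence 593 splits in O_K.

split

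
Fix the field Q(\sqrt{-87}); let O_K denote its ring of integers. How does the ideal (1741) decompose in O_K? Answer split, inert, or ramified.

Since -87 ≡ 1 mod 4, the ring of integers is ℤ[(1+√-87)/2] with discriminant -87.
Since gcd(1741, -87) = 1 the prime 1741 does not ramify.
(-87/1741) = 1654^870 mod 1741 = 1, giving Legendre symbol 1.
(-87/1741) = 1, so 1741 splits.

splits completely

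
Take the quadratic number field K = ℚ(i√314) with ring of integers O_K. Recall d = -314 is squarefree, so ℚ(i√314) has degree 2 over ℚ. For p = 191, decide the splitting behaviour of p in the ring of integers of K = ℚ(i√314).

Since -314 ≢ 1 mod 4, the ring of integers is ℤ[√-314] with discriminant 4·(-314) = -1256.
disc(K) = -1256 is not divisible by 191; 191 is unramified.
Legendre symbol by Euler's criterion: (-314/191) ≡ (-314)^95 ≡ 1 (mod 191), i.e. (-314/191) = 1.
Legendre symbol 1 ⇒ 191 is split.

191 splits in O_K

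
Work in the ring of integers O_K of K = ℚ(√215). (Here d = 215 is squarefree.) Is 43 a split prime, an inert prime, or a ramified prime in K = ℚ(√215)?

d = 215 ≡ 3 (mod 4), so O_K = ℤ[√215] and disc(K) = 4d = 860.
Ramification test: 43 | 860. The prime 43 ramifies in K.

ramifies in O_K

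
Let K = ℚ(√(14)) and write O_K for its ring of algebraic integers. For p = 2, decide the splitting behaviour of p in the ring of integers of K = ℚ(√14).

Since 14 ≢ 1 mod 4, the ring of integers is ℤ[√14] with discriminant 4·14 = 56.
disc(K) = 56 = 2·28, so p = 2 is ramified.

2 is ramified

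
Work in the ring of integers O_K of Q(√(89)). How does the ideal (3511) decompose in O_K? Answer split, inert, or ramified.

split

Since 89 ≡ 1 mod 4, the ring of integers is ℤ[(1+√89)/2] with discriminant 89.
3511 ∤ 89, so 3511 is unramified.
Legendre symbol by Euler's criterion: (89/3511) ≡ 89^1755 ≡ 1 (mod 3511), i.e. (89/3511) = 1.
(89/3511) = 1, so 3511 splits.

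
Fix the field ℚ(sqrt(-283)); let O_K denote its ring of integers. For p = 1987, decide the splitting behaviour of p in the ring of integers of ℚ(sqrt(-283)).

1987 splits in O_K

Since -283 ≡ 1 mod 4, the ring of integers is ℤ[(1+√-283)/2] with discriminant -283.
1987 ∤ -283, so 1987 is unramified.
Compute (-283/1987) via Euler: 1704^((1987-1)/2) mod 1987 = 1, so (-283/1987) = 1.
(-283/1987) = 1, so 1987 splits.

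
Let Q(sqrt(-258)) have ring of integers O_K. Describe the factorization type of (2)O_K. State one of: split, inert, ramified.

Since -258 ≢ 1 mod 4, the ring of integers is ℤ[√-258] with discriminant 4·(-258) = -1032.
disc(K) = -1032 = 2·(-516), so p = 2 is ramified.

ramifies in O_K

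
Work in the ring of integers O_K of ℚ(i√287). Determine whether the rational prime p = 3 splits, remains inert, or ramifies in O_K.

split — (3) = 𝔭₁𝔭₂ with 𝔭₁ ≠ 𝔭₂

Since -287 ≡ 1 mod 4, the ring of integers is ℤ[(1+√-287)/2] with discriminant -287.
disc(K) = -287 is not divisible by 3; 3 is unramified.
Compute (-287/3) via Euler: 1^((3-1)/2) mod 3 = 1, so (-287/3) = 1.
d is a quadratic residue mod p, hence 3 splits in O_K.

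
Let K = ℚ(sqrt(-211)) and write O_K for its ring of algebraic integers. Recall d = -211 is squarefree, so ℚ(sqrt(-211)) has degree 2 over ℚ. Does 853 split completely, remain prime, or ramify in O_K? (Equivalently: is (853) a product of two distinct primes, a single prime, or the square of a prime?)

split

Since -211 ≡ 1 mod 4, the ring of integers is ℤ[(1+√-211)/2] with discriminant -211.
Since gcd(853, -211) = 1 the prime 853 does not ramify.
Compute (-211/853) via Euler: 642^((853-1)/2) mod 853 = 1, so (-211/853) = 1.
(-211/853) = 1, so 853 splits.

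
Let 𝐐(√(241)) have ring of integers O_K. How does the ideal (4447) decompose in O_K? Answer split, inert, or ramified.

remains prime (inert)

241 mod 4 = 1, hence disc K = 241 and O_K = ℤ[(1+√241)/2].
4447 ∤ 241, so 4447 is unramified.
Legendre symbol by Euler's criterion: (241/4447) ≡ 241^2223 ≡ 4446 (mod 4447), i.e. (241/4447) = -1.
(241/4447) = -1, so 4447 is inert.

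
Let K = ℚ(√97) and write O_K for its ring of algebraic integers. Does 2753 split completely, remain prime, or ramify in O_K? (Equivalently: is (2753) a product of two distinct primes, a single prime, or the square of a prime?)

d = 97 ≡ 1 (mod 4), so O_K = ℤ[(1+√97)/2] and disc(K) = d = 97.
2753 ∤ 97, so 2753 is unramified.
Euler's criterion: 97^1376 mod 2753 = 2752. Thus (97|2753) = -1.
d is a non-residue mod p, hence 2753 remains inert in O_K.

inert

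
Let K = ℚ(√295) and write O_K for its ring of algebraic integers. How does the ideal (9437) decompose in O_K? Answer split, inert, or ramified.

295 mod 4 = 3, hence disc K = 4·295 = 1180 and O_K = ℤ[√295].
9437 ∤ 1180, so 9437 is unramified.
(295/9437) = 295^4718 mod 9437 = 1, giving Legendre symbol 1.
Legendre symbol 1 ⇒ 9437 is split.

p splits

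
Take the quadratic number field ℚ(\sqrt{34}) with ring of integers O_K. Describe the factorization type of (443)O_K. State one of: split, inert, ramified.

inert — (443) stays prime in O_K

34 mod 4 = 2, hence disc K = 4·34 = 136 and O_K = ℤ[√34].
443 ∤ 136, so 443 is unramified.
(34/443) = 34^221 mod 443 = 442, giving Legendre symbol -1.
d is a non-residue mod p, hence 443 remains inert in O_K.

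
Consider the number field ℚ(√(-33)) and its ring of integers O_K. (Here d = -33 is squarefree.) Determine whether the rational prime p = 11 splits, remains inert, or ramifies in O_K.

p ramifies

Since -33 ≢ 1 mod 4, the ring of integers is ℤ[√-33] with discriminant 4·(-33) = -132.
disc(K) = -132 = 11·(-12), so p = 11 is ramified.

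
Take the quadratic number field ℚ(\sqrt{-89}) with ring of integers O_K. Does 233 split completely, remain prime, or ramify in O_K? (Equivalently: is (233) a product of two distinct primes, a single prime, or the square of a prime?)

Since -89 ≢ 1 mod 4, the ring of integers is ℤ[√-89] with discriminant 4·(-89) = -356.
disc(K) = -356 is not divisible by 233; 233 is unramified.
Euler's criterion: (-89)^116 mod 233 = 1. Thus (-89|233) = 1.
d is a quadratic residue mod p, hence 233 splits in O_K.

p splits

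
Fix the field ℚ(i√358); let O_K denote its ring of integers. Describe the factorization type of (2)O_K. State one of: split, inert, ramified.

ramified — (2) = 𝔭²

d = -358 ≡ 2 (mod 4), so O_K = ℤ[√-358] and disc(K) = 4d = -1432.
disc(K) = -1432 = 2·(-716), so p = 2 is ramified.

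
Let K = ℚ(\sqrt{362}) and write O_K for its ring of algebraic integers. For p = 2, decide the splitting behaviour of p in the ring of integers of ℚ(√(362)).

2 is ramified

362 mod 4 = 2, hence disc K = 4·362 = 1448 and O_K = ℤ[√362].
2 divides disc(K) = 1448, so 2 ramifies.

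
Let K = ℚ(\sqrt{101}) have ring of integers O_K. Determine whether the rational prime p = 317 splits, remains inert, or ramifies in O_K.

splits completely

Since 101 ≡ 1 mod 4, the ring of integers is ℤ[(1+√101)/2] with discriminant 101.
disc(K) = 101 is not divisible by 317; 317 is unramified.
Legendre symbol by Euler's criterion: (101/317) ≡ 101^158 ≡ 1 (mod 317), i.e. (101/317) = 1.
Legendre symbol 1 ⇒ 317 is split.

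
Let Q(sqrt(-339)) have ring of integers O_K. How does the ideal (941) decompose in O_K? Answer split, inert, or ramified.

split — (941) = 𝔭₁𝔭₂ with 𝔭₁ ≠ 𝔭₂

-339 mod 4 = 1, hence disc K = -339 and O_K = ℤ[(1+√-339)/2].
941 ∤ -339, so 941 is unramified.
Legendre symbol by Euler's criterion: (-339/941) ≡ (-339)^470 ≡ 1 (mod 941), i.e. (-339/941) = 1.
(-339/941) = 1, so 941 splits.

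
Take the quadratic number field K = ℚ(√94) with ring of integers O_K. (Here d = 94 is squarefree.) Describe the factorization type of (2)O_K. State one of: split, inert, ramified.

Since 94 ≢ 1 mod 4, the ring of integers is ℤ[√94] with discriminant 4·94 = 376.
Ramification test: 2 | 376. The prime 2 ramifies in K.

ramified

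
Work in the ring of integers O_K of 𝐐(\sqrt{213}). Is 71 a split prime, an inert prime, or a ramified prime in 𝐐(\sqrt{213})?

ramifies in O_K

d = 213 ≡ 1 (mod 4), so O_K = ℤ[(1+√213)/2] and disc(K) = d = 213.
disc(K) = 213 = 71·3, so p = 71 is ramified.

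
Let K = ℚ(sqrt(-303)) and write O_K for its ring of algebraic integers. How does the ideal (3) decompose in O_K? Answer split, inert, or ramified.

ramified — (3) = 𝔭²

d = -303 ≡ 1 (mod 4), so O_K = ℤ[(1+√-303)/2] and disc(K) = d = -303.
disc(K) = -303 = 3·(-101), so p = 3 is ramified.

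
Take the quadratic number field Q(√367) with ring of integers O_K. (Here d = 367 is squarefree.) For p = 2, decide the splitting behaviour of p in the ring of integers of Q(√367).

Since 367 ≢ 1 mod 4, the ring of integers is ℤ[√367] with discriminant 4·367 = 1468.
2 divides disc(K) = 1468, so 2 ramifies.

ramified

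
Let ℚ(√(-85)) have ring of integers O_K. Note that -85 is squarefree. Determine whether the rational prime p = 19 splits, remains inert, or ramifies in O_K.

p is inert

-85 mod 4 = 3, hence disc K = 4·(-85) = -340 and O_K = ℤ[√-85].
Since gcd(19, -340) = 1 the prime 19 does not ramify.
Legendre symbol by Euler's criterion: (-85/19) ≡ (-85)^9 ≡ 18 (mod 19), i.e. (-85/19) = -1.
Legendre symbol -1 ⇒ 19 is inert.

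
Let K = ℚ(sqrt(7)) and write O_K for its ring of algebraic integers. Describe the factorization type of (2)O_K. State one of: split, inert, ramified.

d = 7 ≡ 3 (mod 4), so O_K = ℤ[√7] and disc(K) = 4d = 28.
Ramification test: 2 | 28. The prime 2 ramifies in K.

ramified — (2) = 𝔭²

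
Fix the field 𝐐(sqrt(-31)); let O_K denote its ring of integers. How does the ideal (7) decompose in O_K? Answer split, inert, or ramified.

Since -31 ≡ 1 mod 4, the ring of integers is ℤ[(1+√-31)/2] with discriminant -31.
disc(K) = -31 is not divisible by 7; 7 is unramified.
Euler's criterion: (-31)^3 mod 7 = 1. Thus (-31|7) = 1.
Legendre symbol 1 ⇒ 7 is split.

split — (7) = 𝔭₁𝔭₂ with 𝔭₁ ≠ 𝔭₂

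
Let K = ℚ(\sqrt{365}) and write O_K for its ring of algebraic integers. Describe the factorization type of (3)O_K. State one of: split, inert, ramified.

365 mod 4 = 1, hence disc K = 365 and O_K = ℤ[(1+√365)/2].
3 ∤ 365, so 3 is unramified.
(365/3) = 2^1 mod 3 = 2, giving Legendre symbol -1.
(365/3) = -1, so 3 is inert.

remains prime (inert)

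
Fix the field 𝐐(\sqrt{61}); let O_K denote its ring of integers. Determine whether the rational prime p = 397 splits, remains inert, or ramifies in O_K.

p is inert

d = 61 ≡ 1 (mod 4), so O_K = ℤ[(1+√61)/2] and disc(K) = d = 61.
397 ∤ 61, so 397 is unramified.
(61/397) = 61^198 mod 397 = 396, giving Legendre symbol -1.
(61/397) = -1, so 397 is inert.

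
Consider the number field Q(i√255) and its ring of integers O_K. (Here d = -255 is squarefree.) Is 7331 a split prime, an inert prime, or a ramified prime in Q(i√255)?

remains prime (inert)

d = -255 ≡ 1 (mod 4), so O_K = ℤ[(1+√-255)/2] and disc(K) = d = -255.
disc(K) = -255 is not divisible by 7331; 7331 is unramified.
Compute (-255/7331) via Euler: 7076^((7331-1)/2) mod 7331 = 7330, so (-255/7331) = -1.
Legendre symbol -1 ⇒ 7331 is inert.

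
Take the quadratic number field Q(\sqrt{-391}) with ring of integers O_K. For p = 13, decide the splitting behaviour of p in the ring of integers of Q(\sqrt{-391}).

-391 mod 4 = 1, hence disc K = -391 and O_K = ℤ[(1+√-391)/2].
disc(K) = -391 is not divisible by 13; 13 is unramified.
Legendre symbol by Euler's criterion: (-391/13) ≡ (-391)^6 ≡ 1 (mod 13), i.e. (-391/13) = 1.
d is a quadratic residue mod p, hence 13 splits in O_K.

p splits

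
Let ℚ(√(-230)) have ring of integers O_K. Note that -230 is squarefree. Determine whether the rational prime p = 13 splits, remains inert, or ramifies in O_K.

-230 mod 4 = 2, hence disc K = 4·(-230) = -920 and O_K = ℤ[√-230].
Since gcd(13, -920) = 1 the prime 13 does not ramify.
Compute (-230/13) via Euler: 4^((13-1)/2) mod 13 = 1, so (-230/13) = 1.
(-230/13) = 1, so 13 splits.

13 splits in O_K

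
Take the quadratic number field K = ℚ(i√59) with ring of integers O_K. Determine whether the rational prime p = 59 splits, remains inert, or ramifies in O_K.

59 is ramified

d = -59 ≡ 1 (mod 4), so O_K = ℤ[(1+√-59)/2] and disc(K) = d = -59.
Ramification test: 59 | -59. The prime 59 ramifies in K.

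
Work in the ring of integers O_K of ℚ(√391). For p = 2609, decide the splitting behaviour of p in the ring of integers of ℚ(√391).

inert

Since 391 ≢ 1 mod 4, the ring of integers is ℤ[√391] with discriminant 4·391 = 1564.
Since gcd(2609, 1564) = 1 the prime 2609 does not ramify.
Compute (391/2609) via Euler: 391^((2609-1)/2) mod 2609 = 2608, so (391/2609) = -1.
Legendre symbol -1 ⇒ 2609 is inert.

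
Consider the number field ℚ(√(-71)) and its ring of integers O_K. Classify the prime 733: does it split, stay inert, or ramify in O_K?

Since -71 ≡ 1 mod 4, the ring of integers is ℤ[(1+√-71)/2] with discriminant -71.
disc(K) = -71 is not divisible by 733; 733 is unramified.
(-71/733) = 662^366 mod 733 = 732, giving Legendre symbol -1.
d is a non-residue mod p, hence 733 remains inert in O_K.

733 remains inert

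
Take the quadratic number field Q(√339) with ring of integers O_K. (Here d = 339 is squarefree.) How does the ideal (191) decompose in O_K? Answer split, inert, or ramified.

191 remains inert

339 mod 4 = 3, hence disc K = 4·339 = 1356 and O_K = ℤ[√339].
Since gcd(191, 1356) = 1 the prime 191 does not ramify.
Euler's criterion: 339^95 mod 191 = 190. Thus (339|191) = -1.
(339/191) = -1, so 191 is inert.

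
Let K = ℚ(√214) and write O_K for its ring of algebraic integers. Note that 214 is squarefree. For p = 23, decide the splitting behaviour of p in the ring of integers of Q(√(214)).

remains prime (inert)

214 mod 4 = 2, hence disc K = 4·214 = 856 and O_K = ℤ[√214].
Since gcd(23, 856) = 1 the prime 23 does not ramify.
Euler's criterion: 214^11 mod 23 = 22. Thus (214|23) = -1.
Legendre symbol -1 ⇒ 23 is inert.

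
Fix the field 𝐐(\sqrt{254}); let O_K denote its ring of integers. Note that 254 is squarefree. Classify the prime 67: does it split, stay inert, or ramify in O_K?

254 mod 4 = 2, hence disc K = 4·254 = 1016 and O_K = ℤ[√254].
disc(K) = 1016 is not divisible by 67; 67 is unramified.
Euler's criterion: 254^33 mod 67 = 66. Thus (254|67) = -1.
d is a non-residue mod p, hence 67 remains inert in O_K.

inert — (67) stays prime in O_K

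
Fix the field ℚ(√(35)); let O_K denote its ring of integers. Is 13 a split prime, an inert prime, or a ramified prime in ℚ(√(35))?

35 mod 4 = 3, hence disc K = 4·35 = 140 and O_K = ℤ[√35].
Since gcd(13, 140) = 1 the prime 13 does not ramify.
Legendre symbol by Euler's criterion: (35/13) ≡ 35^6 ≡ 1 (mod 13), i.e. (35/13) = 1.
(35/13) = 1, so 13 splits.

split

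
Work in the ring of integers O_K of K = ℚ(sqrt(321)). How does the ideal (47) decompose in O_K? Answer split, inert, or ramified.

321 mod 4 = 1, hence disc K = 321 and O_K = ℤ[(1+√321)/2].
Since gcd(47, 321) = 1 the prime 47 does not ramify.
Compute (321/47) via Euler: 39^((47-1)/2) mod 47 = 46, so (321/47) = -1.
Legendre symbol -1 ⇒ 47 is inert.

p is inert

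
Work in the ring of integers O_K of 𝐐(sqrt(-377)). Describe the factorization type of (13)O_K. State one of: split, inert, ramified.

ramified

Since -377 ≢ 1 mod 4, the ring of integers is ℤ[√-377] with discriminant 4·(-377) = -1508.
13 divides disc(K) = -1508, so 13 ramifies.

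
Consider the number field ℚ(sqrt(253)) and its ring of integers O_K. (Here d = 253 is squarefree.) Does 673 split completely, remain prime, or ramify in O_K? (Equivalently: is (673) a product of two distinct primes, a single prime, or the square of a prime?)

p is inert

253 mod 4 = 1, hence disc K = 253 and O_K = ℤ[(1+√253)/2].
disc(K) = 253 is not divisible by 673; 673 is unramified.
Euler's criterion: 253^336 mod 673 = 672. Thus (253|673) = -1.
d is a non-residue mod p, hence 673 remains inert in O_K.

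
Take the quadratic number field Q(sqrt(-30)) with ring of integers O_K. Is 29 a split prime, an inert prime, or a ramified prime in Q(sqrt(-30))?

split

-30 mod 4 = 2, hence disc K = 4·(-30) = -120 and O_K = ℤ[√-30].
Since gcd(29, -120) = 1 the prime 29 does not ramify.
Euler's criterion: (-30)^14 mod 29 = 1. Thus (-30|29) = 1.
(-30/29) = 1, so 29 splits.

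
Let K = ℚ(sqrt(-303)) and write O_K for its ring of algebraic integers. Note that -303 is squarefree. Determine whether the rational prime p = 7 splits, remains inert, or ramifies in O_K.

d = -303 ≡ 1 (mod 4), so O_K = ℤ[(1+√-303)/2] and disc(K) = d = -303.
disc(K) = -303 is not divisible by 7; 7 is unramified.
Legendre symbol by Euler's criterion: (-303/7) ≡ (-303)^3 ≡ 6 (mod 7), i.e. (-303/7) = -1.
d is a non-residue mod p, hence 7 remains inert in O_K.

remains prime (inert)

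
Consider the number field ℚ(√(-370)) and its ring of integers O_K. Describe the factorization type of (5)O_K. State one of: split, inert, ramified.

ramified — (5) = 𝔭²

Since -370 ≢ 1 mod 4, the ring of integers is ℤ[√-370] with discriminant 4·(-370) = -1480.
5 divides disc(K) = -1480, so 5 ramifies.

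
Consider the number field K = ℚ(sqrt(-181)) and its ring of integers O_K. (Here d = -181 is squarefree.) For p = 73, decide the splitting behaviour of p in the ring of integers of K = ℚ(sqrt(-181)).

split

-181 mod 4 = 3, hence disc K = 4·(-181) = -724 and O_K = ℤ[√-181].
Since gcd(73, -724) = 1 the prime 73 does not ramify.
Compute (-181/73) via Euler: 38^((73-1)/2) mod 73 = 1, so (-181/73) = 1.
d is a quadratic residue mod p, hence 73 splits in O_K.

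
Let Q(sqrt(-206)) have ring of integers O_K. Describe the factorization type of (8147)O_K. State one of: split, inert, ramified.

d = -206 ≡ 2 (mod 4), so O_K = ℤ[√-206] and disc(K) = 4d = -824.
Since gcd(8147, -824) = 1 the prime 8147 does not ramify.
Legendre symbol by Euler's criterion: (-206/8147) ≡ (-206)^4073 ≡ 1 (mod 8147), i.e. (-206/8147) = 1.
d is a quadratic residue mod p, hence 8147 splits in O_K.

split — (8147) = 𝔭₁𝔭₂ with 𝔭₁ ≠ 𝔭₂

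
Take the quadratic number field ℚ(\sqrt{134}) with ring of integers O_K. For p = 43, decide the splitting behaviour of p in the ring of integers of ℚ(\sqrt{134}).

43 remains inert

134 mod 4 = 2, hence disc K = 4·134 = 536 and O_K = ℤ[√134].
disc(K) = 536 is not divisible by 43; 43 is unramified.
Compute (134/43) via Euler: 5^((43-1)/2) mod 43 = 42, so (134/43) = -1.
(134/43) = -1, so 43 is inert.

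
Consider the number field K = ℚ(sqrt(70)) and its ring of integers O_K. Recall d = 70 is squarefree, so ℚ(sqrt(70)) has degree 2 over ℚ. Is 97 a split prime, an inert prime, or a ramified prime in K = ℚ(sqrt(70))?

split

Since 70 ≢ 1 mod 4, the ring of integers is ℤ[√70] with discriminant 4·70 = 280.
disc(K) = 280 is not divisible by 97; 97 is unramified.
(70/97) = 70^48 mod 97 = 1, giving Legendre symbol 1.
(70/97) = 1, so 97 splits.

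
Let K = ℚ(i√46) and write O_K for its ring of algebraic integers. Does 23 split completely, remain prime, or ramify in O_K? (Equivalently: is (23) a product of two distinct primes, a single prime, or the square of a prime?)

ramifies in O_K

Since -46 ≢ 1 mod 4, the ring of integers is ℤ[√-46] with discriminant 4·(-46) = -184.
Ramification test: 23 | -184. The prime 23 ramifies in K.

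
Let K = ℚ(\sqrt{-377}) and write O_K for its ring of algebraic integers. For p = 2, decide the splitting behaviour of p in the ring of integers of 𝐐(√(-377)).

-377 mod 4 = 3, hence disc K = 4·(-377) = -1508 and O_K = ℤ[√-377].
Ramification test: 2 | -1508. The prime 2 ramifies in K.

ramified — (2) = 𝔭²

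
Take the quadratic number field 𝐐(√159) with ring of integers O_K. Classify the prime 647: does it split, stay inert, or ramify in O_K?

Since 159 ≢ 1 mod 4, the ring of integers is ℤ[√159] with discriminant 4·159 = 636.
Since gcd(647, 636) = 1 the prime 647 does not ramify.
Legendre symbol by Euler's criterion: (159/647) ≡ 159^323 ≡ 1 (mod 647), i.e. (159/647) = 1.
Legendre symbol 1 ⇒ 647 is split.

split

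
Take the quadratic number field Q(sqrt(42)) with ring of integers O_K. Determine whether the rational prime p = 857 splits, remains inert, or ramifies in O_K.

42 mod 4 = 2, hence disc K = 4·42 = 168 and O_K = ℤ[√42].
857 ∤ 168, so 857 is unramified.
Legendre symbol by Euler's criterion: (42/857) ≡ 42^428 ≡ 1 (mod 857), i.e. (42/857) = 1.
(42/857) = 1, so 857 splits.

857 splits in O_K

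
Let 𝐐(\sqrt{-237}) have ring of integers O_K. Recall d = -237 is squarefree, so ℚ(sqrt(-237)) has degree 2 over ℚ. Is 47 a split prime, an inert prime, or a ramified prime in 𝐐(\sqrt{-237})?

p is inert

d = -237 ≡ 3 (mod 4), so O_K = ℤ[√-237] and disc(K) = 4d = -948.
47 ∤ -948, so 47 is unramified.
Legendre symbol by Euler's criterion: (-237/47) ≡ (-237)^23 ≡ 46 (mod 47), i.e. (-237/47) = -1.
(-237/47) = -1, so 47 is inert.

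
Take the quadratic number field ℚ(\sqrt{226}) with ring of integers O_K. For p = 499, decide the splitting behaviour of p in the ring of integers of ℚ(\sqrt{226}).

499 splits in O_K

226 mod 4 = 2, hence disc K = 4·226 = 904 and O_K = ℤ[√226].
disc(K) = 904 is not divisible by 499; 499 is unramified.
Legendre symbol by Euler's criterion: (226/499) ≡ 226^249 ≡ 1 (mod 499), i.e. (226/499) = 1.
Legendre symbol 1 ⇒ 499 is split.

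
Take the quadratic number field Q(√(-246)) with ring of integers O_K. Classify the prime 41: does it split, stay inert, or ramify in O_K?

ramified — (41) = 𝔭²

-246 mod 4 = 2, hence disc K = 4·(-246) = -984 and O_K = ℤ[√-246].
Ramification test: 41 | -984. The prime 41 ramifies in K.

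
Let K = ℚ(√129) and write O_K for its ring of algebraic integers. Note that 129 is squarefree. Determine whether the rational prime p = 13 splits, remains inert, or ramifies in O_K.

13 splits in O_K

129 mod 4 = 1, hence disc K = 129 and O_K = ℤ[(1+√129)/2].
Since gcd(13, 129) = 1 the prime 13 does not ramify.
Compute (129/13) via Euler: 12^((13-1)/2) mod 13 = 1, so (129/13) = 1.
d is a quadratic residue mod p, hence 13 splits in O_K.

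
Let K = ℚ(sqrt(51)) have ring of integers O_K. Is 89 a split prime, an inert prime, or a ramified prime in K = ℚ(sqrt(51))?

d = 51 ≡ 3 (mod 4), so O_K = ℤ[√51] and disc(K) = 4d = 204.
89 ∤ 204, so 89 is unramified.
Legendre symbol by Euler's criterion: (51/89) ≡ 51^44 ≡ 88 (mod 89), i.e. (51/89) = -1.
Legendre symbol -1 ⇒ 89 is inert.

89 remains inert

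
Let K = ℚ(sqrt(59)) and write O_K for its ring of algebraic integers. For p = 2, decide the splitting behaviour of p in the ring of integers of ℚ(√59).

ramified — (2) = 𝔭²

Since 59 ≢ 1 mod 4, the ring of integers is ℤ[√59] with discriminant 4·59 = 236.
2 divides disc(K) = 236, so 2 ramifies.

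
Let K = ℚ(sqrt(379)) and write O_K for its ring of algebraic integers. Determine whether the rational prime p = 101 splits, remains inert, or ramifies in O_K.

splits completely

379 mod 4 = 3, hence disc K = 4·379 = 1516 and O_K = ℤ[√379].
101 ∤ 1516, so 101 is unramified.
Compute (379/101) via Euler: 76^((101-1)/2) mod 101 = 1, so (379/101) = 1.
(379/101) = 1, so 101 splits.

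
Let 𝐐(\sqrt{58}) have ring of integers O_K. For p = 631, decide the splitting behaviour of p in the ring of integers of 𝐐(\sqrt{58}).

58 mod 4 = 2, hence disc K = 4·58 = 232 and O_K = ℤ[√58].
disc(K) = 232 is not divisible by 631; 631 is unramified.
Compute (58/631) via Euler: 58^((631-1)/2) mod 631 = 1, so (58/631) = 1.
d is a quadratic residue mod p, hence 631 splits in O_K.

splits completely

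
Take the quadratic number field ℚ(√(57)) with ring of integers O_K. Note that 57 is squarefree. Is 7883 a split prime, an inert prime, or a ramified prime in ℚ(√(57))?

p is inert

Since 57 ≡ 1 mod 4, the ring of integers is ℤ[(1+√57)/2] with discriminant 57.
disc(K) = 57 is not divisible by 7883; 7883 is unramified.
Euler's criterion: 57^3941 mod 7883 = 7882. Thus (57|7883) = -1.
d is a non-residue mod p, hence 7883 remains inert in O_K.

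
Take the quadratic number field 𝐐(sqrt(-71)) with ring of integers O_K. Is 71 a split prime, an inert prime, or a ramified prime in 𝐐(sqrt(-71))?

ramified

Since -71 ≡ 1 mod 4, the ring of integers is ℤ[(1+√-71)/2] with discriminant -71.
Ramification test: 71 | -71. The prime 71 ramifies in K.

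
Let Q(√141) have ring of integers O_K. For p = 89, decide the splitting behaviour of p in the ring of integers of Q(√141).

d = 141 ≡ 1 (mod 4), so O_K = ℤ[(1+√141)/2] and disc(K) = d = 141.
Since gcd(89, 141) = 1 the prime 89 does not ramify.
Euler's criterion: 141^44 mod 89 = 88. Thus (141|89) = -1.
(141/89) = -1, so 89 is inert.

89 remains inert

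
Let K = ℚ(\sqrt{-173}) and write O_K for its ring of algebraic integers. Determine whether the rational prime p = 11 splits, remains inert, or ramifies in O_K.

p splits

d = -173 ≡ 3 (mod 4), so O_K = ℤ[√-173] and disc(K) = 4d = -692.
Since gcd(11, -692) = 1 the prime 11 does not ramify.
Legendre symbol by Euler's criterion: (-173/11) ≡ (-173)^5 ≡ 1 (mod 11), i.e. (-173/11) = 1.
Legendre symbol 1 ⇒ 11 is split.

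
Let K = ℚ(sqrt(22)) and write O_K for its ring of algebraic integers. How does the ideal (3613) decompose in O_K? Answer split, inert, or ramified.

p is inert

22 mod 4 = 2, hence disc K = 4·22 = 88 and O_K = ℤ[√22].
3613 ∤ 88, so 3613 is unramified.
Euler's criterion: 22^1806 mod 3613 = 3612. Thus (22|3613) = -1.
Legendre symbol -1 ⇒ 3613 is inert.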